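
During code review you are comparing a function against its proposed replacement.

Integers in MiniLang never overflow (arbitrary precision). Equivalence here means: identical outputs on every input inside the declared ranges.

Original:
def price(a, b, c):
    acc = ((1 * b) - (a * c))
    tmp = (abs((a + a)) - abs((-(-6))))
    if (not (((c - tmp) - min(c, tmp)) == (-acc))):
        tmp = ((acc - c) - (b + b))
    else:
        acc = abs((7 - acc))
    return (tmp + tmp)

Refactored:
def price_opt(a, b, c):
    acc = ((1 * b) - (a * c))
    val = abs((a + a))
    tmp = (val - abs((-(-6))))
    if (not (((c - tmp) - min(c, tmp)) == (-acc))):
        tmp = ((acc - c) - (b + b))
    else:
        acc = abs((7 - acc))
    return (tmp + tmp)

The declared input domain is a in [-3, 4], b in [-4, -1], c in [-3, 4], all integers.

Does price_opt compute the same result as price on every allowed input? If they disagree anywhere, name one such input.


Comparing the listings, the differences include: local variable names differ; and statement counts differ.
Spot check at a=3, b=-3, c=2 — price: acc = -9; tmp = 0; (not (((c - tmp) - min(c, tmp)) == (-acc))) -> true; tmp = -5; return -10. price_opt: acc = -9; val = 6; tmp = 0; (not (((c - tmp) - min(c, tmp)) == (-acc))) -> true; tmp = -5; return -10. Both give -10.
An exhaustive pass over the 256 declared inputs shows identical outputs.
verdict: equivalent


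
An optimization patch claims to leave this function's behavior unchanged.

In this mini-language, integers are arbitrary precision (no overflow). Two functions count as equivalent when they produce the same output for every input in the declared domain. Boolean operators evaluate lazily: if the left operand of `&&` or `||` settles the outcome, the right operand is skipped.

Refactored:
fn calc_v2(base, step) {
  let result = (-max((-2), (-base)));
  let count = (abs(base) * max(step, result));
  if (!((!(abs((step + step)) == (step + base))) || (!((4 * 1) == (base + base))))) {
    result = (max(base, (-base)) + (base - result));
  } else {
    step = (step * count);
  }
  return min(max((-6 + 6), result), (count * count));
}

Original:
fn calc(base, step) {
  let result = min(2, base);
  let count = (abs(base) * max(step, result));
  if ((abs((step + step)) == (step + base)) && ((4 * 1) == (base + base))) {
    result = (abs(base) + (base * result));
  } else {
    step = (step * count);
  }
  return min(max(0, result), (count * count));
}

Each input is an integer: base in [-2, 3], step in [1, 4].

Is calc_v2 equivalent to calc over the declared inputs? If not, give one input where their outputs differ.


The rewrite breaks on base=2, step=2, where the results are 6 and 2.
calc: result becomes 2; next count becomes 4; next ((abs((step + step)) == (step + base)) && ((4 * 1) == (base + base))) evaluates to true; next result becomes 6; next final value 6
calc_v2: result becomes 2; next count becomes 4; next (!((!(abs((step + step)) == (step + base))) || (!((4 * 1) == (base + base))))) evaluates to true; next result becomes 2; next final value 2
verdict: not equivalent; witness: base=2, step=2


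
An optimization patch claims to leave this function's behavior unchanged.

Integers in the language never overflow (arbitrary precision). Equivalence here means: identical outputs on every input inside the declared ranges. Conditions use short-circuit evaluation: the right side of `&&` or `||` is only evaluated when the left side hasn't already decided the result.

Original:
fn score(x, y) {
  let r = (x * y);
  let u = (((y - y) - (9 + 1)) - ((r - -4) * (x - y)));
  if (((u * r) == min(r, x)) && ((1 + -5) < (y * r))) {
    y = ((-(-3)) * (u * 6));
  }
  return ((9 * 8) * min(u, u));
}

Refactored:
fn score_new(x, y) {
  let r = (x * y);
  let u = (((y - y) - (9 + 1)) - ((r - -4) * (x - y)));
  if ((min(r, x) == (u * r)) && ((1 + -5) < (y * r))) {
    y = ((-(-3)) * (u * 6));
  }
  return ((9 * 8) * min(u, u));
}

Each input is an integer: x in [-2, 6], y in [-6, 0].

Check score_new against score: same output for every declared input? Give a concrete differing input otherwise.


The two versions differ — the changes include same computation, different form.
One worked example (x=5, y=-1) — score: r = -5; u = -4; (((u * r) == min(r, x)) && ((1 + -5) < (y * r))) -> false; return -288; score_new: r = -5; u = -4; ((min(r, x) == (u * r)) && ((1 + -5) < (y * r))) -> false; return -288; agreement on -288.
Checked all 63 inputs in the declared domain: the outputs agree on every one.
verdict: equivalent


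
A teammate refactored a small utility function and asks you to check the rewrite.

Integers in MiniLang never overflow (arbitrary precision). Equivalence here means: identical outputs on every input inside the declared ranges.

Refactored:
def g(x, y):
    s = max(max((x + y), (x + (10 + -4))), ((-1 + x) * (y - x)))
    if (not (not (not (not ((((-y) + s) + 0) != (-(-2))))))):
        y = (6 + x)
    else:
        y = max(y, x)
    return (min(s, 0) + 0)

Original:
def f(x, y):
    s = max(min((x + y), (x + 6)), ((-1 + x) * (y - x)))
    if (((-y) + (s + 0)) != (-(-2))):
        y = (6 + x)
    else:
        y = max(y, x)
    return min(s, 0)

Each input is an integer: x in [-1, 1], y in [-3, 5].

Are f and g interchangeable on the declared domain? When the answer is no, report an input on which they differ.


These are not equivalent — on x=-1, y=0 the outputs split (-1 vs 0).
f: s becomes -1; next (((-y) + (s + 0)) != (-(-2))) evaluates to true; next y becomes 5; next final value -1
g: s becomes 5; next (not (not (not (not ((((-y) + s) + 0) != (-(-2))))))) evaluates to true; next y becomes 5; next final value 0
verdict: not equivalent; witness: x=-1, y=0


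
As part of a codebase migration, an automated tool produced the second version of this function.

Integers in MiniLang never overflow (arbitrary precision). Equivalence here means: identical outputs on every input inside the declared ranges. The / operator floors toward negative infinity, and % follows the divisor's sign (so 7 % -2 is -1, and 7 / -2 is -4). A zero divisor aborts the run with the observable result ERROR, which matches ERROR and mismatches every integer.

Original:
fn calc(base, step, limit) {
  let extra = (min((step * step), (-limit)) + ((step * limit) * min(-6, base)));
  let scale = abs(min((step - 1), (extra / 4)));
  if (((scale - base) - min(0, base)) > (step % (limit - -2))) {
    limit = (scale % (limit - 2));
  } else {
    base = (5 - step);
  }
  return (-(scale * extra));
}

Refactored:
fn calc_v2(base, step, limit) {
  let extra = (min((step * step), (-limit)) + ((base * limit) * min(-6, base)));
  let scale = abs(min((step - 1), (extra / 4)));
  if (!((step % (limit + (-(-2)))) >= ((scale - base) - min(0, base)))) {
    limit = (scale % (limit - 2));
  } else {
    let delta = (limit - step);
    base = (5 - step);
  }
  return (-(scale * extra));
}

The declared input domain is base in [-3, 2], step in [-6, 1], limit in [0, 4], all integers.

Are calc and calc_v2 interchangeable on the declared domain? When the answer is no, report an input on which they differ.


These are not equivalent — on base=-3, step=-6, limit=1 the outputs split (-245 vs -119).
calc: extra := 35 | scale := 7 | (((scale - base) - min(0, base)) > (step % (limit - -2))): true | limit := 0 | result -245
calc_v2: extra := 17 | scale := 7 | (!((step % (limit + (-(-2)))) >= ((scale - base) - min(0, base)))): true | limit := 0 | result -119
verdict: not equivalent; witness: base=-3, step=-6, limit=1


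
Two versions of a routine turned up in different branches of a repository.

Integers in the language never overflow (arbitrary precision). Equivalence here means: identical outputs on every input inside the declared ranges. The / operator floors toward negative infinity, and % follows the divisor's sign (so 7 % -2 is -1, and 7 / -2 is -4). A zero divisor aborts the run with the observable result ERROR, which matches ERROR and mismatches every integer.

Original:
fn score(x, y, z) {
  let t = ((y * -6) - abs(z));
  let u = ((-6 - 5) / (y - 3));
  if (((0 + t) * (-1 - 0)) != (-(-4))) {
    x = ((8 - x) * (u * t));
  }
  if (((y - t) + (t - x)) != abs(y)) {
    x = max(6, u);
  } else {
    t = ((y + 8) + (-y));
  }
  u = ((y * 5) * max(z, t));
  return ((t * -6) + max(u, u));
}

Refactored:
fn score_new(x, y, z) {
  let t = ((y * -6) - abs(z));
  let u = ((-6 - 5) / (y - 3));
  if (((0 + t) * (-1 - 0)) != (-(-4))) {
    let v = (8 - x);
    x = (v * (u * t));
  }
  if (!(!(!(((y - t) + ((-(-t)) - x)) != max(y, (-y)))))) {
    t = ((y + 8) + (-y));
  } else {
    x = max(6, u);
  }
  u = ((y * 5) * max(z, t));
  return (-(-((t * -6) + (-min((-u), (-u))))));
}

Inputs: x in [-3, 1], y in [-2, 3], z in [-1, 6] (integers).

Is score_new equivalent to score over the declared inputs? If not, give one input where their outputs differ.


This is a faithful refactor — boolean connective usage differs, and local variable names differ, and statement counts differ, and min/max/abs usage differs, but the computed results match everywhere.
Tracing x=0, y=-2, z=5: score: t := 7 | u := 2 | (((0 + t) * (-1 - 0)) != (-(-4))): true | x := 112 | (((y - t) + (t - x)) != abs(y)): true | x := 6 | u := -70 | result -112 | score_new: t := 7 | u := 2 | (((0 + t) * (-1 - 0)) != (-(-4))): true | v := 8 | x := 112 | (!(!(!(((y - t) + ((-(-t)) - x)) != max(y, (-y)))))): false | x := 6 | u := -70 | result -112 — matching result -112.
An exhaustive pass over the 240 declared inputs shows identical outputs.
verdict: equivalent


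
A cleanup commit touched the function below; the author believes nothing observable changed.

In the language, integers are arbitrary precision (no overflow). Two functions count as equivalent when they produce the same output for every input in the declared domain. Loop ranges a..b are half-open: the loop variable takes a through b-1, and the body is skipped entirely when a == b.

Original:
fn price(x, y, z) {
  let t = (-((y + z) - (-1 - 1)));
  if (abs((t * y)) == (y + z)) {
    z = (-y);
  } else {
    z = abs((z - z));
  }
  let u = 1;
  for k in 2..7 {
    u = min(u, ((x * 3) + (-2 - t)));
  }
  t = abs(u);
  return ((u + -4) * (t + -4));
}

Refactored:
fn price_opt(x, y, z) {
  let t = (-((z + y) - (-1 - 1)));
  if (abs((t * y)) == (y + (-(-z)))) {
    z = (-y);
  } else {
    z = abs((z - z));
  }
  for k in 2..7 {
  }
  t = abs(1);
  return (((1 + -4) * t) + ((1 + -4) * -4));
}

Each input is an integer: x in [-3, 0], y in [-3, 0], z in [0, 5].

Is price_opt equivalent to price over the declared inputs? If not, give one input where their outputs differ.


The rewrite breaks on x=-3, y=-3, z=0, where the results are -128 and 9.
price: t becomes 1; next (abs((t * y)) == (y + z)) evaluates to false; next z becomes 0; next u becomes 1; next at k=2:; next u becomes -12; next at k=3:; next u becomes -12; next at k=4:; next u becomes -12; next at k=5:; next u becomes -12; next at k=6:; next u becomes -12; next t becomes 12; next final value -128
price_opt: t becomes 1; next (abs((t * y)) == (y + (-(-z)))) evaluates to false; next z becomes 0; next at k=2:; next at k=3:; next at k=4:; next at k=5:; next at k=6:; next t becomes 1; next final value 9
verdict: not equivalent; witness: x=-3, y=-3, z=0


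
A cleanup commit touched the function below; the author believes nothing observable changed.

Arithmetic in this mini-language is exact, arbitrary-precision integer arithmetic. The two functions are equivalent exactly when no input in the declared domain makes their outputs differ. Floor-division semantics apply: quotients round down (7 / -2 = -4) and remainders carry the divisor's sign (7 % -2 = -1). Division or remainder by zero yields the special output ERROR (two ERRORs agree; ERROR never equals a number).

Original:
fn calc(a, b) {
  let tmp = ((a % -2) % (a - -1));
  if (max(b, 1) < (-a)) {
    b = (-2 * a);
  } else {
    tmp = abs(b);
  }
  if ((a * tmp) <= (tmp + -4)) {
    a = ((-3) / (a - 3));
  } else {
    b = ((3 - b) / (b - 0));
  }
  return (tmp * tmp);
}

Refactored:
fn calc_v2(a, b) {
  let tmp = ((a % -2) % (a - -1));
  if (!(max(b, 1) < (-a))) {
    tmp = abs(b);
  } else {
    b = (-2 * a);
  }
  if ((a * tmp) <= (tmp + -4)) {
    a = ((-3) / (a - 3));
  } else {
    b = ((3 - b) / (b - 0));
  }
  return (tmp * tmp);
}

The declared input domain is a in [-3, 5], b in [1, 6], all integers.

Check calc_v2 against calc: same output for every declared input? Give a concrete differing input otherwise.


Reading the diff, among the changes: boolean connective usage differs.
Spot check at a=-1, b=2 — calc: divide-by-zero, output ERROR. calc_v2: divide-by-zero, output ERROR. Both give ERROR.
Checked all 54 inputs in the declared domain: the outputs agree on every one.
verdict: equivalent


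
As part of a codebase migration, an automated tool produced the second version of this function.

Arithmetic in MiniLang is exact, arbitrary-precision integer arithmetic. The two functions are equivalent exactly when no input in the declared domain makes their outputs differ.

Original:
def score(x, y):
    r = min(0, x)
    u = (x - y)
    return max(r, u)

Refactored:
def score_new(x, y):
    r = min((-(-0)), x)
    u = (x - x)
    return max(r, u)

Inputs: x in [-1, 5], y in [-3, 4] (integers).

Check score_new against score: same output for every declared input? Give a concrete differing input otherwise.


The rewrite breaks on x=-1, y=-3, where the results are 2 and 0.
score: r=-1, then u=2, then returns 2
score_new: r=-1, then u=0, then returns 0
verdict: not equivalent; witness: x=-1, y=-3


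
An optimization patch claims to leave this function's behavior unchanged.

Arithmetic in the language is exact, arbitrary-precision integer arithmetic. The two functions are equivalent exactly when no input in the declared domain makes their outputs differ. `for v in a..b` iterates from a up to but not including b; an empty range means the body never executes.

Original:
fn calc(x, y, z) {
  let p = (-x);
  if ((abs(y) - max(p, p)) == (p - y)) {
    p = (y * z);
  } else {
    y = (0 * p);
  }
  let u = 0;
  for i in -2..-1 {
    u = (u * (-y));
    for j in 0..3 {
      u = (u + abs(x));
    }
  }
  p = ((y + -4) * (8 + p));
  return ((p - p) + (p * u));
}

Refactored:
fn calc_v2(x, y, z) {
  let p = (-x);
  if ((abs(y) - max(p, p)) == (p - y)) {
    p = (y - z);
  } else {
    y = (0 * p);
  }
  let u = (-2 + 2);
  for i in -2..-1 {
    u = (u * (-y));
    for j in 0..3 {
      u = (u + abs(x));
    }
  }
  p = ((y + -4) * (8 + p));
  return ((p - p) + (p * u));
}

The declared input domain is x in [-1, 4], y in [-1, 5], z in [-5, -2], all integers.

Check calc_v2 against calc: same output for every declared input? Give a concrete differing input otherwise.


The rewrite breaks on x=-1, y=1, z=-5, where the results are -27 and -126.
calc: p=1, then ((abs(y) - max(p, p)) == (p - y)) is true, then p=-5, then u=0, then (i=-2), then u=0, then (j=0), then u=1, then (j=1), then u=2, then (j=2), then u=3, then p=-9, then returns -27
calc_v2: p=1, then ((abs(y) - max(p, p)) == (p - y)) is true, then p=6, then u=0, then (i=-2), then u=0, then (j=0), then u=1, then (j=1), then u=2, then (j=2), then u=3, then p=-42, then returns -126
verdict: not equivalent; witness: x=-1, y=1, z=-5


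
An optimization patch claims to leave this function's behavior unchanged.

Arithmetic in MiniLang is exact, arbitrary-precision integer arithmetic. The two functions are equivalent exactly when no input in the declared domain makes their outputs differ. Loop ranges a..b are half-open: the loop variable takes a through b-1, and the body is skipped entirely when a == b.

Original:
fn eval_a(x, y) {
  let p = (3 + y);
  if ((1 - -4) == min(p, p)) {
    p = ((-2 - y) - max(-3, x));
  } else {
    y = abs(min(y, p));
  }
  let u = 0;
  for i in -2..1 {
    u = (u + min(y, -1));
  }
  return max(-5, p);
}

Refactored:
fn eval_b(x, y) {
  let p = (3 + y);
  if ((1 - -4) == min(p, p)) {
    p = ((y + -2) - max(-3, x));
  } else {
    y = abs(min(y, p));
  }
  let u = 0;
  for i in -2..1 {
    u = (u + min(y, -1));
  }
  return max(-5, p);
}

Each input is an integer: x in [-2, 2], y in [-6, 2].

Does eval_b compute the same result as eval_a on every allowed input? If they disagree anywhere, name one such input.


These are not equivalent — on x=-2, y=2 the outputs split (-2 vs 2).
eval_a: p := 5 | ((1 - -4) == min(p, p)): true | p := -2 | u := 0 | iter i=-2: | u := -1 | iter i=-1: | u := -2 | iter i=0: | u := -3 | result -2
eval_b: p := 5 | ((1 - -4) == min(p, p)): true | p := 2 | u := 0 | iter i=-2: | u := -1 | iter i=-1: | u := -2 | iter i=0: | u := -3 | result 2
verdict: not equivalent; witness: x=-2, y=2


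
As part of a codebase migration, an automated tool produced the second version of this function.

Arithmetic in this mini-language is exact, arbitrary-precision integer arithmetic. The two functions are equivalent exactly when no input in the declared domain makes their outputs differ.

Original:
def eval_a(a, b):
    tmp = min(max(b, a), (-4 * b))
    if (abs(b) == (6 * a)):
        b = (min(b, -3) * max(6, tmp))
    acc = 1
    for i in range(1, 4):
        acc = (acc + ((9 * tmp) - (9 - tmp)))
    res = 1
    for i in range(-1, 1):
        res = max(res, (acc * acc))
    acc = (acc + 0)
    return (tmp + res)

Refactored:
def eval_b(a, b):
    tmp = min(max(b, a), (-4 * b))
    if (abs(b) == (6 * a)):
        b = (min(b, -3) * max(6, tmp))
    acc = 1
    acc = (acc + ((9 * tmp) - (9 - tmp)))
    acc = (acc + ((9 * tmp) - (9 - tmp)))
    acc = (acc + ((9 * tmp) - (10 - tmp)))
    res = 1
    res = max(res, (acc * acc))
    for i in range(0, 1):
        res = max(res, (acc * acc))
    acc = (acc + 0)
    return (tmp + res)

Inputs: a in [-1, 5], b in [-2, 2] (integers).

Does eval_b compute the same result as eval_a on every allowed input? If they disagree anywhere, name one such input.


a=-1, b=-2 yields 3135 from eval_a but 3248 from eval_b.
verdict: not equivalent; witness: a=-1, b=-2


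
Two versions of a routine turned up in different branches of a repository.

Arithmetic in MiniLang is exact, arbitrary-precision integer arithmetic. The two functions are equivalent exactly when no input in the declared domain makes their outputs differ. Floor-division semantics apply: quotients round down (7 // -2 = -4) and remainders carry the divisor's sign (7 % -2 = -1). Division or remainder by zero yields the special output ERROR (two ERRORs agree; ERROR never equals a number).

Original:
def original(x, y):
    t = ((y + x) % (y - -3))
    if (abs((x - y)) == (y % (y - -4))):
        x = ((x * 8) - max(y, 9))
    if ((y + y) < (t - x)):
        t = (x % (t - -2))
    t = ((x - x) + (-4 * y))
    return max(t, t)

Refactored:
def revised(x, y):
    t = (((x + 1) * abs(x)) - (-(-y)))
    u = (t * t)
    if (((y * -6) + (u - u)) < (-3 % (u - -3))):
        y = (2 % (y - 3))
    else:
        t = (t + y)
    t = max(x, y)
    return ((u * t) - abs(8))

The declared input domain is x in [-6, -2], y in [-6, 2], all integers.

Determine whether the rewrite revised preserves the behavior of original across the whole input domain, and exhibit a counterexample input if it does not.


There is a counterexample at x=-6, y=-6: 24 on one side, -3464 on the other.
original: t = 0; (abs((x - y)) == (y % (y - -4))) -> true; x = -57; ((y + y) < (t - x)) -> true; t = 1; t = 24; return 24
revised: t = -24; u = 576; (((y * -6) + (u - u)) < (-3 % (u - -3))) -> true; y = -7; t = -6; return -3464
verdict: not equivalent; witness: x=-6, y=-6


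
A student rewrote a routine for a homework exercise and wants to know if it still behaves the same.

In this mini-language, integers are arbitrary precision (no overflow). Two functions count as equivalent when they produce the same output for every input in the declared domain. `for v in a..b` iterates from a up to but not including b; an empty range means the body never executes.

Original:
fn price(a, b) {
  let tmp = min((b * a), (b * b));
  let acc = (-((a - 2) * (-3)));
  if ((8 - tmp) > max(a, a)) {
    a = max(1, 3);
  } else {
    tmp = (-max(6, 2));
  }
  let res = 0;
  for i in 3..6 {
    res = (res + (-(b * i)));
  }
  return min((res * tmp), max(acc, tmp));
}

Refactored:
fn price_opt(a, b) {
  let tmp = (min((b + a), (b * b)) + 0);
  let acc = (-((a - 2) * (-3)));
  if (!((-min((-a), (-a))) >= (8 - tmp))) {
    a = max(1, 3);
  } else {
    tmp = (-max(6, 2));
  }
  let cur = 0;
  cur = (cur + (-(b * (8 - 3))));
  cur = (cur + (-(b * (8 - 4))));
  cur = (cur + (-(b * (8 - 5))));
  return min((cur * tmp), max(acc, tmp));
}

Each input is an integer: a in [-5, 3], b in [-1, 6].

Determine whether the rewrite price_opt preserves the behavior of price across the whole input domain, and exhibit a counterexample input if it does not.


Not equivalent: a=-5, b=-1 separates them (1 vs -72).
price: tmp := 1 | acc := -21 | ((8 - tmp) > max(a, a)): true | a := 3 | res := 0 | iter i=3: | res := 3 | iter i=4: | res := 7 | iter i=5: | res := 12 | result 1
price_opt: tmp := -6 | acc := -21 | (!((-min((-a), (-a))) >= (8 - tmp))): true | a := 3 | cur := 0 | cur := 5 | cur := 9 | cur := 12 | result -72
verdict: not equivalent; witness: a=-5, b=-1


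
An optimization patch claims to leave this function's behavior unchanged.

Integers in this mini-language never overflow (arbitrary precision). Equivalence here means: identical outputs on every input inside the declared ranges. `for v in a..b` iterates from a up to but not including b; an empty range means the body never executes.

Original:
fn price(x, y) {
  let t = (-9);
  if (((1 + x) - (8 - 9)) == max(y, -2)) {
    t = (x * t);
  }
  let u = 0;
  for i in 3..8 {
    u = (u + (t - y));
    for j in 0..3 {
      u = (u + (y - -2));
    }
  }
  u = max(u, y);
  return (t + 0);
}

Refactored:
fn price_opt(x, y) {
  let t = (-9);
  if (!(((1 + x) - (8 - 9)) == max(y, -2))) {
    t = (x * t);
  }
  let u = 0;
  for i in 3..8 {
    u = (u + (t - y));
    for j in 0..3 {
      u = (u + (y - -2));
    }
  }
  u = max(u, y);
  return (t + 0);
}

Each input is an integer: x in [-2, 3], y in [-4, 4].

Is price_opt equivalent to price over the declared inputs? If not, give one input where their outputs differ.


Take x=-2, y=-4.
price: t=-9, then (((1 + x) - (8 - 9)) == max(y, -2)) is false, then u=0, then (i=3), then u=-5, then (j=0), then u=-7, then (j=1), then u=-9, then (j=2), then u=-11, then (i=4), then u=-16, then (j=0), then u=-18, then (j=1), then u=-20, then (j=2), then u=-22, then (i=5), then u=-27, then (j=0), then u=-29, then (j=1), then u=-31, then (j=2), then u=-33, then (i=6), then u=-38, then (j=0), then u=-40, then (j=1), then u=-42, then (j=2), then u=-44, then (i=7), then u=-49, then (j=0), then u=-51, then (j=1), then u=-53, then (j=2), then u=-55, then u=-4, then returns -9
price_opt: t=-9, then (!(((1 + x) - (8 - 9)) == max(y, -2))) is true, then t=18, then u=0, then (i=3), then u=22, then (j=0), then u=20, then (j=1), then u=18, then (j=2), then u=16, then (i=4), then u=38, then (j=0), then u=36, then (j=1), then u=34, then (j=2), then u=32, then (i=5), then u=54, then (j=0), then u=52, then (j=1), then u=50, then (j=2), then u=48, then (i=6), then u=70, then (j=0), then u=68, then (j=1), then u=66, then (j=2), then u=64, then (i=7), then u=86, then (j=0), then u=84, then (j=1), then u=82, then (j=2), then u=80, then u=80, then returns 18
-9 against 18: the behavior changed.
verdict: not equivalent; witness: x=-2, y=-4


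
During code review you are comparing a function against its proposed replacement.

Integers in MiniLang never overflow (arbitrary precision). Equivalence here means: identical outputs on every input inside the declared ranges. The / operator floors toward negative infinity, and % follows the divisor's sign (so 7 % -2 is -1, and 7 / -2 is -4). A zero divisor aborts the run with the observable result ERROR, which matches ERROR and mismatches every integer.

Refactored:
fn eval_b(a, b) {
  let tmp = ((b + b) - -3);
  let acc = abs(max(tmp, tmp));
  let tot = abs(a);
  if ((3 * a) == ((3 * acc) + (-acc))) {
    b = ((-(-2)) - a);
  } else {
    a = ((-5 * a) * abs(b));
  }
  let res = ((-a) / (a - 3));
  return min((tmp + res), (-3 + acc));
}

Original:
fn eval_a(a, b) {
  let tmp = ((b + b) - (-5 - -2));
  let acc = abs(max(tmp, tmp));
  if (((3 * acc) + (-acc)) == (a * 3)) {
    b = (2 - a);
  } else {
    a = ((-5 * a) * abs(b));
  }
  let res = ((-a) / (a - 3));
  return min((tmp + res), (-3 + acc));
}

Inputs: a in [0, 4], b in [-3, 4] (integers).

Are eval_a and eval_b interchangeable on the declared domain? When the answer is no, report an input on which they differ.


Behavior is preserved: although constant usage differs, plus statement counts differ, plus arithmetic usage differs, plus min/max/abs usage differs, plus local variable names differ, the outputs never diverge.
One worked example (a=3, b=-1) — eval_a: tmp = 1; acc = 1; (((3 * acc) + (-acc)) == (a * 3)) -> false; a = -15; res = -1; return -2; eval_b: tmp = 1; acc = 1; tot = 3; ((3 * a) == ((3 * acc) + (-acc))) -> false; a = -15; res = -1; return -2; agreement on -2.
Checked all 40 inputs in the declared domain: the outputs agree on every one.
verdict: equivalent


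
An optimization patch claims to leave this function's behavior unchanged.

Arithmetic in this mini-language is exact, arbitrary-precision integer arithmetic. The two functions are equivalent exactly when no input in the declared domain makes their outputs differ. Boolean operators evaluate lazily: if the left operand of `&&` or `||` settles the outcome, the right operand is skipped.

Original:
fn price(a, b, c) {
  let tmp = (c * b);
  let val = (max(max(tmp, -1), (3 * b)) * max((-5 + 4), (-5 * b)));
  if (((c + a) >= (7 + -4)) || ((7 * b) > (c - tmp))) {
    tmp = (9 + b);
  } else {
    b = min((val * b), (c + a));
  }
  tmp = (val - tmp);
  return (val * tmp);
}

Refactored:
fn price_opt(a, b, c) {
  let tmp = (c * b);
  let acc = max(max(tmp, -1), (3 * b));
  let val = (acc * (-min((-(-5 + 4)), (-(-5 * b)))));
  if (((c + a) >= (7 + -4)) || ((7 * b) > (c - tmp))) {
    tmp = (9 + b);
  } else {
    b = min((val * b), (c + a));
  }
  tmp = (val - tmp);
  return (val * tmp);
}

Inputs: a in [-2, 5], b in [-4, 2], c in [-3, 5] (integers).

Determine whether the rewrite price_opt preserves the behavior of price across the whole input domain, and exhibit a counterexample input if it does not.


Equivalent — the differences include min/max/abs usage differs; statement counts differ; local variable names differ, yet no declared input distinguishes the two.
As a probe, take a=3, b=-2, c=0: price runs tmp becomes 0; next val becomes 0; next (((c + a) >= (7 + -4)) || ((7 * b) > (c - tmp))) evaluates to true; next tmp becomes 7; next tmp becomes -7; next final value 0; price_opt runs tmp becomes 0; next acc becomes 0; next val becomes 0; next (((c + a) >= (7 + -4)) || ((7 * b) > (c - tmp))) evaluates to true; next tmp becomes 7; next tmp becomes -7; next final value 0; both end at 0.
Checked all 504 inputs in the declared domain: the outputs agree on every one.
verdict: equivalent


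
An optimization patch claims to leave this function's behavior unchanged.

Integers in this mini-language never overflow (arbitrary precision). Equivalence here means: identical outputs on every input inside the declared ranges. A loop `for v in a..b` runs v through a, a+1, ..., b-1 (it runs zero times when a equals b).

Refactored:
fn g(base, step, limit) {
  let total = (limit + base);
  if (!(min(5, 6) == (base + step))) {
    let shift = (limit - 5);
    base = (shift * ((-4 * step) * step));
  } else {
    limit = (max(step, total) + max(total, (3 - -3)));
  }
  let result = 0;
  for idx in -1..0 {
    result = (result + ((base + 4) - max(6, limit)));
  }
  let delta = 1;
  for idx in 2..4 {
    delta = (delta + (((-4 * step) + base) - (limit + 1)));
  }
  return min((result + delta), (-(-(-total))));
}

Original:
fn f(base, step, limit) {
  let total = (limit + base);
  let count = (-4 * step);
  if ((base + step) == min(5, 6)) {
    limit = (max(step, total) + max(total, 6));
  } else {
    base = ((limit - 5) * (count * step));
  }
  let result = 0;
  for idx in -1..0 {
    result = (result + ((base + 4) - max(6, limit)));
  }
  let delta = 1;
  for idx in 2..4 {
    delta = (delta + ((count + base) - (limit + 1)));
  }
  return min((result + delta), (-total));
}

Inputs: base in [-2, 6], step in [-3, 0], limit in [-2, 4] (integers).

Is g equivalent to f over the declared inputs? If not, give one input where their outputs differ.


Differences: local variable names differ; constant usage differs; arithmetic usage differs; boolean connective usage differs — yet all 252 inputs agree.
verdict: equivalent


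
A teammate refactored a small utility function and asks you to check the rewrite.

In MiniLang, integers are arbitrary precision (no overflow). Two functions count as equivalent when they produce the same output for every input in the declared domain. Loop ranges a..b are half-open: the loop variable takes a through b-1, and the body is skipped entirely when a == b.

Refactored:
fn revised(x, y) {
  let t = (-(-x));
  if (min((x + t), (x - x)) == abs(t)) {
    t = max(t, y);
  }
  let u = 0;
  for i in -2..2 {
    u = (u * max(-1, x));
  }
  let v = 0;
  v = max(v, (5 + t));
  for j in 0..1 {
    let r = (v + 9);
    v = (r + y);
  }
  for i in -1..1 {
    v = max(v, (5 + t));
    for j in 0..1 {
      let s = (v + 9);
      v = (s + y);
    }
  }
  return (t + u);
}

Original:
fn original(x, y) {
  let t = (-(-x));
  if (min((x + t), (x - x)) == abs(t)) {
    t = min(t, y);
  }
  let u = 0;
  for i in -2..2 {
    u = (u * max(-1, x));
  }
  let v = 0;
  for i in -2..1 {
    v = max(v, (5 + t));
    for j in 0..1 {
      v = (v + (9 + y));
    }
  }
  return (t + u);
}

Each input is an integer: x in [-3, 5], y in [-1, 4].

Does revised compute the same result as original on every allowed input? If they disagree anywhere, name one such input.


At x=0, y=-1: original gives -1, revised gives 0.
verdict: not equivalent; witness: x=0, y=-1


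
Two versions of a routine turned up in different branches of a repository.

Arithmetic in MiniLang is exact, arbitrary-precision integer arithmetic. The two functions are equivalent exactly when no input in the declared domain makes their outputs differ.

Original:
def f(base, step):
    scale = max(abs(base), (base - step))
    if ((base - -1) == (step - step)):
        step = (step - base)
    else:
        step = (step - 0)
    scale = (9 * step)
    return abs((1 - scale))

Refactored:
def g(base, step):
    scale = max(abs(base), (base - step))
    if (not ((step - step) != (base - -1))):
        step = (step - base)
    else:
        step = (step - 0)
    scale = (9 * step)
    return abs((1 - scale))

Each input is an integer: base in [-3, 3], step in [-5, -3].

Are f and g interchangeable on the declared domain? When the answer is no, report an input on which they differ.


The two are interchangeable: comparison usage differs; also boolean connective usage differs, and every declared input agrees.
As a probe, take base=1, step=-5: f runs scale=6, then ((base - -1) == (step - step)) is false, then step=-5, then scale=-45, then returns 46; g runs scale=6, then (not ((step - step) != (base - -1))) is false, then step=-5, then scale=-45, then returns 46; both end at 46.
An exhaustive pass over the 21 declared inputs shows identical outputs.
verdict: equivalent


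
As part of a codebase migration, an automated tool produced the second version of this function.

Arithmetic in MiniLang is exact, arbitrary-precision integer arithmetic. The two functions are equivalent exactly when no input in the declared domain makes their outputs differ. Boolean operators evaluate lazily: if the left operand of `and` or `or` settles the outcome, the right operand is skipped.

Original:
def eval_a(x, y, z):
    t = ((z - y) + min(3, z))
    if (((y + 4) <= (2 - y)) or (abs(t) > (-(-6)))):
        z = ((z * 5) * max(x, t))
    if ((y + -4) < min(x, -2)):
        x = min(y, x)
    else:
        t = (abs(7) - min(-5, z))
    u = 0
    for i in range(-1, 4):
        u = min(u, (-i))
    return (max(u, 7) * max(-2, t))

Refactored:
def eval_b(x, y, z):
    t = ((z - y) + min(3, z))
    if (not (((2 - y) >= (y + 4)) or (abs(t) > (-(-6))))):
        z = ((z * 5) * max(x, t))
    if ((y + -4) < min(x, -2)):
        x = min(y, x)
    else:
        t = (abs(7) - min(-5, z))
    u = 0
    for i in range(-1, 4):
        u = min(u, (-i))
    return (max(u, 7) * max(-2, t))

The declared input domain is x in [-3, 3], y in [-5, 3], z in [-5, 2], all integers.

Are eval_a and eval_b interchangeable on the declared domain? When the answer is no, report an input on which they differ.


At x=1, y=2, z=-5: eval_a gives 224, eval_b gives 84.
verdict: not equivalent; witness: x=1, y=2, z=-5


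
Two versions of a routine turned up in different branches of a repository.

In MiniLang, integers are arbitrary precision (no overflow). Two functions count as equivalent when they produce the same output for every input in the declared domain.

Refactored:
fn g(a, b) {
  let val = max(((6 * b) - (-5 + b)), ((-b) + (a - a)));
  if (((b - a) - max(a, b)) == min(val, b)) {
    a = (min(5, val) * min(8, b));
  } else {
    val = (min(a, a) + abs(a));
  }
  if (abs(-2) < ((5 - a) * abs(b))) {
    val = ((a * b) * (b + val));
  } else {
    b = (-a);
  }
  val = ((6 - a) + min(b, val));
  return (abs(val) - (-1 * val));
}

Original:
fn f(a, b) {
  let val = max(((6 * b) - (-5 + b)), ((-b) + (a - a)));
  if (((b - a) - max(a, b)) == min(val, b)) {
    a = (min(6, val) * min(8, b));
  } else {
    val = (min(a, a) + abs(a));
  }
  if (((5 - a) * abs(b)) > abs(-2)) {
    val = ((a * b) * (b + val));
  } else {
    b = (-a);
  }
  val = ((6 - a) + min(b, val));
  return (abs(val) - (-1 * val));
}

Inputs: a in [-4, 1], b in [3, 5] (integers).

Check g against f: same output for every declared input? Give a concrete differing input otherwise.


Equivalent. The edit looks behavioral (`6` became `5`), but over these ranges it never changes the outcome.
Checked all 18 inputs in the declared domain: the outputs agree on every one.
Tracing a=0, b=4: f: val := 25 | (((b - a) - max(a, b)) == min(val, b)): false | val := 0 | (((5 - a) * abs(b)) > abs(-2)): true | val := 0 | val := 6 | result 12 | g: val := 25 | (((b - a) - max(a, b)) == min(val, b)): false | val := 0 | (abs(-2) < ((5 - a) * abs(b))): true | val := 0 | val := 6 | result 12 — matching result 12.
verdict: equivalent


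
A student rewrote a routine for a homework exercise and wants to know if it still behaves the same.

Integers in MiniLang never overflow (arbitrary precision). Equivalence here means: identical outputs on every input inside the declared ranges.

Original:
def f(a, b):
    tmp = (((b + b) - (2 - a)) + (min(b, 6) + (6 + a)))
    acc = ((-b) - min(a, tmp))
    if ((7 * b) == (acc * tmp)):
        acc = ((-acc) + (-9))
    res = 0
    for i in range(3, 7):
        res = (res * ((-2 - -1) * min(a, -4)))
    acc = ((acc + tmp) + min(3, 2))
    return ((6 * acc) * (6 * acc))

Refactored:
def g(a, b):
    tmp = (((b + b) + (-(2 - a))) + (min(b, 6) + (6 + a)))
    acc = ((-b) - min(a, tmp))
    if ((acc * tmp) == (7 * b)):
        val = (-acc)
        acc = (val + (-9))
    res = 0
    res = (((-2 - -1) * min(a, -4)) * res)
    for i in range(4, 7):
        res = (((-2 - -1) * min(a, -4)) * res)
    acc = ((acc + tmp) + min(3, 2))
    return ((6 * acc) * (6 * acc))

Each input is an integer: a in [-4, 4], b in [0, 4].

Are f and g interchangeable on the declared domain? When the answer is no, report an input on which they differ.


The two are interchangeable: local variable names differ; also min/max/abs usage differs; also loop structure differs; also statement counts differ; also constant usage differs; also arithmetic usage differs, and every declared input agrees.
Tracing a=4, b=3: f: tmp becomes 21; next acc becomes -7; next ((7 * b) == (acc * tmp)) evaluates to false; next res becomes 0; next at i=3:; next res becomes 0; next at i=4:; next res becomes 0; next at i=5:; next res becomes 0; next at i=6:; next res becomes 0; next acc becomes 16; next final value 9216 | g: tmp becomes 21; next acc becomes -7; next ((acc * tmp) == (7 * b)) evaluates to false; next res becomes 0; next res becomes 0; next at i=4:; next res becomes 0; next at i=5:; next res becomes 0; next at i=6:; next res becomes 0; next acc becomes 16; next final value 9216 — matching result 9216.
Sweeping the whole domain (45 inputs) finds no disagreement.
verdict: equivalent


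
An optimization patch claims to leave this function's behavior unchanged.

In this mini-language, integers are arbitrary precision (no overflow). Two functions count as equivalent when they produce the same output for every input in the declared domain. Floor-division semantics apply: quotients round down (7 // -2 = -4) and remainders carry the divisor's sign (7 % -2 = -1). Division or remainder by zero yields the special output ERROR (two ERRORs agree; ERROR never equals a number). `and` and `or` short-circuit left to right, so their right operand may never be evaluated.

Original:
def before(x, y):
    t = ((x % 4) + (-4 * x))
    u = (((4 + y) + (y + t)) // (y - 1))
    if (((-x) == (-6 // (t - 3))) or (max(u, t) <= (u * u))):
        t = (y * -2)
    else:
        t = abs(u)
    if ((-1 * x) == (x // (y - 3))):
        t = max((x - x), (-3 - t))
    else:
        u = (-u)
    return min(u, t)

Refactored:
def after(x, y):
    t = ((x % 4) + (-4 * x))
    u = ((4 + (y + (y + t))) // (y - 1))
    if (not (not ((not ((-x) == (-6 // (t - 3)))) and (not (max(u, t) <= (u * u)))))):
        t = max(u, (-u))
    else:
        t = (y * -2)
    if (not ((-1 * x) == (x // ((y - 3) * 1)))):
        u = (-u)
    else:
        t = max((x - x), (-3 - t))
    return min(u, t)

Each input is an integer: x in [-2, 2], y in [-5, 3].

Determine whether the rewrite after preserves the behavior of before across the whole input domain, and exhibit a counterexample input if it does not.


The two versions differ — the changes include arithmetic usage differs, plus constant usage differs, plus boolean connective usage differs, plus min/max/abs usage differs.
Spot check at x=2, y=1 — before: t = -6; division by zero -> ERROR. after: t = -6; division by zero -> ERROR. Both give ERROR.
Checked all 45 inputs in the declared domain: the outputs agree on every one.
verdict: equivalent


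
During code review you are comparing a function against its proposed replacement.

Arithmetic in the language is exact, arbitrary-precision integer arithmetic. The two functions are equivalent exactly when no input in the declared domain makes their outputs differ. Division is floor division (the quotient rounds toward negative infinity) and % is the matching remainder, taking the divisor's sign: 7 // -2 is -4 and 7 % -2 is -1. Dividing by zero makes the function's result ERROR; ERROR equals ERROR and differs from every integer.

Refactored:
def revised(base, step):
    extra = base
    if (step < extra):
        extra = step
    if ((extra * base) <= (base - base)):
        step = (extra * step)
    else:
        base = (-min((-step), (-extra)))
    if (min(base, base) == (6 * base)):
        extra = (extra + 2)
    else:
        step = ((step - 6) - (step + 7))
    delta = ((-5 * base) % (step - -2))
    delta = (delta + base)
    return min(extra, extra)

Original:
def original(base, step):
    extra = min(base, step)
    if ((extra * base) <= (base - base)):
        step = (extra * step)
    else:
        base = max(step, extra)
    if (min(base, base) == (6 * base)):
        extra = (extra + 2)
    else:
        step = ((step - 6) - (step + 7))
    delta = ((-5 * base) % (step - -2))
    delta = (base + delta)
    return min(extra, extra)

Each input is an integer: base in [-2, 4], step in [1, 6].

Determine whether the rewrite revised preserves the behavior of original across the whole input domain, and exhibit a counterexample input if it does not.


Side by side, the visible changes include: statement counts differ, plus min/max/abs usage differs, plus branching structure differs, plus comparison usage differs.
One worked example (base=0, step=4) — original: extra = 0; ((extra * base) <= (base - base)) -> true; step = 0; (min(base, base) == (6 * base)) -> true; extra = 2; delta = 0; delta = 0; return 2; revised: extra = 0; (step < extra) -> false; ((extra * base) <= (base - base)) -> true; step = 0; (min(base, base) == (6 * base)) -> true; extra = 2; delta = 0; delta = 0; return 2; agreement on 2.
An exhaustive pass over the 42 declared inputs shows identical outputs.
verdict: equivalent
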